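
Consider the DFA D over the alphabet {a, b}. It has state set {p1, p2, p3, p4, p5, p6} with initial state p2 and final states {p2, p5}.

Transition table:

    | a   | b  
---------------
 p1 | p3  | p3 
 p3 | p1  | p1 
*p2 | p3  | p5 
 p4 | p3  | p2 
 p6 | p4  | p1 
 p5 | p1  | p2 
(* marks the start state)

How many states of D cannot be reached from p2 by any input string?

2

BFS from p2 reaches {p1, p2, p3, p5}; the 2 state(s) p4, p6 are never visited.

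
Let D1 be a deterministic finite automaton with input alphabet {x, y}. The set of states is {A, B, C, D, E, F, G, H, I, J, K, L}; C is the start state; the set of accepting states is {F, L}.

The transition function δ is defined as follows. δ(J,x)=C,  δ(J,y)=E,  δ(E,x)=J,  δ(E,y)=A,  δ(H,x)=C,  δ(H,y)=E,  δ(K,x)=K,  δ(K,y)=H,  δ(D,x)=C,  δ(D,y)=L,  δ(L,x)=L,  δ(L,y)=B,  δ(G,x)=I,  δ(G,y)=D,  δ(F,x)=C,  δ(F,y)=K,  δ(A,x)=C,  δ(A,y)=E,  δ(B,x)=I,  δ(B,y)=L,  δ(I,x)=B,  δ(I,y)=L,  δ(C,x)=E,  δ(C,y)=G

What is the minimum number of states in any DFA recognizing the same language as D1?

Reachable states from the start: {A,B,C,D,E,G,I,J,L}. Unreachable: {F,H,K} — drop them.
P0 = {L} | {A,B,C,D,E,G,I,J}.
Refine {A,B,C,D,E,G,I,J} on symbol y: members go to different blocks, giving {A,C,E,G,J} and {B,D,I}.
On input x, block {A,C,E,G,J} splits into {A,C,E,J} and {G}.
Refine {A,C,E,J} on symbol y: members go to different blocks, giving {A,E,J} and {C}.
Refine {A,E,J} on symbol x: members go to different blocks, giving {A,J} and {E}.
Refine {B,D,I} on symbol x: members go to different blocks, giving {B,I} and {D}.
Stable partition: {L} | {A,J} | {B,I} | {G} | {C} | {E} | {D} — 7 equivalence classes.

7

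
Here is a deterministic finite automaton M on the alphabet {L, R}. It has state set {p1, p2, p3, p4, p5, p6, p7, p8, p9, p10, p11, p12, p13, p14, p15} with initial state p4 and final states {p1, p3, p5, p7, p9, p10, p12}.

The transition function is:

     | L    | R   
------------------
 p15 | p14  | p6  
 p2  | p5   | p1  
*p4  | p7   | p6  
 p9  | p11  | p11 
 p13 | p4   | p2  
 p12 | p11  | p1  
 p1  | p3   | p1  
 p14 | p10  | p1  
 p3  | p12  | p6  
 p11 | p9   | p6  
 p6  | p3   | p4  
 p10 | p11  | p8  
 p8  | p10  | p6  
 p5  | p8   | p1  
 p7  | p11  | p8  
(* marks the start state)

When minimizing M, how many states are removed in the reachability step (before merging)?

No path from p4 leads to p2, p5, p13, p14, p15; the other 10 states are all reachable.

5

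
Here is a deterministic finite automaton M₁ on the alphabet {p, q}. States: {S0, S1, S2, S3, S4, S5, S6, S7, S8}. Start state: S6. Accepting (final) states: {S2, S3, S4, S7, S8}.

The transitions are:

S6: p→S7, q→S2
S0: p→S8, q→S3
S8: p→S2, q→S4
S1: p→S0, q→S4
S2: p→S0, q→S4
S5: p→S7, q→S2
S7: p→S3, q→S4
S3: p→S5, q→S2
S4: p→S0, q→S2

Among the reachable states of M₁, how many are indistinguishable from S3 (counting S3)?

3

First remove the unreachable states {S1}; 8 states remain.
Initial partition by acceptance: {S2,S3,S4,S7,S8} | {S0,S5,S6}.
Split {S2,S3,S4,S7,S8} by δ(·,p) → {S2,S3,S4} and {S7,S8}.
Stable partition: {S2,S3,S4} | {S0,S5,S6} | {S7,S8} — 3 equivalence classes.
State S3 belongs to the block {S2,S3,S4}, which has 3 states.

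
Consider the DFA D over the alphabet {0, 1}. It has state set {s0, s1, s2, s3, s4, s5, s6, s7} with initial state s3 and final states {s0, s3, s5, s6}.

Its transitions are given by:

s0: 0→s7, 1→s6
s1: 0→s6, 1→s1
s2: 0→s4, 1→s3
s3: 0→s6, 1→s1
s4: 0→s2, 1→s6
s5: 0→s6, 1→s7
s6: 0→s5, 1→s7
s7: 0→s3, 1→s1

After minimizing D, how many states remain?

States {s0,s2,s4} cannot be reached from the start state, so discard them.
P0 = {s3,s5,s6} | {s1,s7}.
The partition is now stable with 2 blocks: {s3,s5,s6} | {s1,s7}.

2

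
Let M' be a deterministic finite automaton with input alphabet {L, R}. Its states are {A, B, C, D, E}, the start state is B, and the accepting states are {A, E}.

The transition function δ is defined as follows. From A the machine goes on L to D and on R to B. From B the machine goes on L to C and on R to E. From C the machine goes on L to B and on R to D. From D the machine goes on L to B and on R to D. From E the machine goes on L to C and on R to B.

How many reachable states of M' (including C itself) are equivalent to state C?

2

First remove the unreachable states {A}; 4 states remain.
P0 = {E} | {B,C,D}.
On input R, block {B,C,D} splits into {C,D} and {B}.
Stable partition: {E} | {C,D} | {B} — 3 equivalence classes.
State C belongs to the block {C,D}, which has 2 states.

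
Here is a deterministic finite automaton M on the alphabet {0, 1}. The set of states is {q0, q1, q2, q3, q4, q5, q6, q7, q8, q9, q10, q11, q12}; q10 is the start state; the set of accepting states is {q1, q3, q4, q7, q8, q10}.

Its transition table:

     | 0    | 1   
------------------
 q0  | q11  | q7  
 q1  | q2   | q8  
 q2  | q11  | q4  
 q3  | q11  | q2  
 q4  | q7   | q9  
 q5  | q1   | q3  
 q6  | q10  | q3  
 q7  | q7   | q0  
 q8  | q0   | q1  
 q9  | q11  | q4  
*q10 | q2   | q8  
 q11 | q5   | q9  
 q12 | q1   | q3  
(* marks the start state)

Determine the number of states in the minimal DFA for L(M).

Reachable states from the start: {q0,q1,q2,q3,q4,q5,q7,q8,q9,q10,q11}. Unreachable: {q6,q12} — drop them.
Start with accepting vs non-accepting: {q1,q3,q4,q7,q8,q10} | {q0,q2,q5,q9,q11}.
Split {q1,q3,q4,q7,q8,q10} by δ(·,0) → {q1,q3,q8,q10} and {q4,q7}.
On input 1, block {q1,q3,q8,q10} splits into {q1,q8,q10} and {q3}.
Split {q0,q2,q5,q9,q11} by δ(·,0) → {q0,q2,q9,q11} and {q5}.
On input 0, block {q0,q2,q9,q11} splits into {q0,q2,q9} and {q11}.
The partition is now stable with 6 blocks: {q1,q8,q10} | {q0,q2,q9} | {q4,q7} | {q3} | {q5} | {q11}.

6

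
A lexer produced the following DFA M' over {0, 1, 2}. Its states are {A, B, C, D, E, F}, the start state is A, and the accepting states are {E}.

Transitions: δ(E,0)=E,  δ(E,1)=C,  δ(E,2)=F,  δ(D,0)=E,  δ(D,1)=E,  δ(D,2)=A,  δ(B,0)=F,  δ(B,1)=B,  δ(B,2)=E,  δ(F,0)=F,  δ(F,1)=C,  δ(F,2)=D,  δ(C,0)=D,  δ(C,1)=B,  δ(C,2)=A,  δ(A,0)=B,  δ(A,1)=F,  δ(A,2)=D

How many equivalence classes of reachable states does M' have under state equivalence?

6

Every state is reachable, so we keep all 6.
Initial partition by acceptance: {E} | {A,B,C,D,F}.
On input 0, block {A,B,C,D,F} splits into {A,B,C,F} and {D}.
Refine {A,B,C,F} on symbol 0: members go to different blocks, giving {A,B,F} and {C}.
On input 1, block {A,B,F} splits into {A,B} and {F}.
Refine {A,B} on symbol 0: members go to different blocks, giving {A} and {B}.
No further refinement is possible. Final partition (6 blocks): {E} | {A} | {D} | {C} | {F} | {B}.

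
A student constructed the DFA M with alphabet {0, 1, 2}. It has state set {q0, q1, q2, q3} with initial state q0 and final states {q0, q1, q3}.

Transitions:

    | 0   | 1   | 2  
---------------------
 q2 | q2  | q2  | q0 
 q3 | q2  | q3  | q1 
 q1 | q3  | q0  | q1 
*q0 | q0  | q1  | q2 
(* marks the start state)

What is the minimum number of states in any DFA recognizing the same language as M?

4

Every state is reachable, so we keep all 4.
P0 = {q0,q1,q3} | {q2}.
Refine {q0,q1,q3} on symbol 0: members go to different blocks, giving {q0,q1} and {q3}.
Split {q0,q1} by δ(·,0) → {q0} and {q1}.
No further refinement is possible. Final partition (4 blocks): {q0} | {q2} | {q3} | {q1}.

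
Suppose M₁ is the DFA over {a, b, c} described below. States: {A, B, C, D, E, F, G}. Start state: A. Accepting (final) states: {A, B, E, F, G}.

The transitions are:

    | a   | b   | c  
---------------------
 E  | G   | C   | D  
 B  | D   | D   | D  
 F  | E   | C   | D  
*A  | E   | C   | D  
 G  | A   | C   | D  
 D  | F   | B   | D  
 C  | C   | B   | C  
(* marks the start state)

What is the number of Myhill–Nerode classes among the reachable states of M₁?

4

Every state is reachable, so we keep all 7.
Initial partition by acceptance: {A,B,E,F,G} | {C,D}.
On input a, block {A,B,E,F,G} splits into {A,E,F,G} and {B}.
On input a, block {C,D} splits into {C} and {D}.
No further refinement is possible. Final partition (4 blocks): {A,E,F,G} | {C} | {B} | {D}.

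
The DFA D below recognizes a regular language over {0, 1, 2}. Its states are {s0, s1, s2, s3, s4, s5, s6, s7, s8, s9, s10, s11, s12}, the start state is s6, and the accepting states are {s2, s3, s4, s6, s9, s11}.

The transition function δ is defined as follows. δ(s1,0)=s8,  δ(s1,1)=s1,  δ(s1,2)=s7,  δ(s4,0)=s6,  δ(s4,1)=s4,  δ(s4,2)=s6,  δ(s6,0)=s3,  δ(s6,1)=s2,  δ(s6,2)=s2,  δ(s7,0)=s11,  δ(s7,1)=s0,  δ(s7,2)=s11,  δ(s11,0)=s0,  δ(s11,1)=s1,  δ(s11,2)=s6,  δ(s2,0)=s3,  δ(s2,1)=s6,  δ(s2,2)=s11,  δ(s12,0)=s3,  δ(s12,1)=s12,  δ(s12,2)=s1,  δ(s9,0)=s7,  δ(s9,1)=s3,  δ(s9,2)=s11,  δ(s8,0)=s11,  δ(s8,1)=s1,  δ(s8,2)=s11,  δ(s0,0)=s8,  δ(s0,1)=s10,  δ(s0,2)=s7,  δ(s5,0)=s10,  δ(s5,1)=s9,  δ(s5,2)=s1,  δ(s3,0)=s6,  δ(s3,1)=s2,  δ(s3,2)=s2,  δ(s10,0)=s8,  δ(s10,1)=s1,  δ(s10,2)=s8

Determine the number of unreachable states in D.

4

Starting at s6 and following transitions, the reachable set is {s0, s1, s2, s3, s6, s7, s8, s10, s11}. That leaves s4, s5, s9, s12 unreachable — 4 in total.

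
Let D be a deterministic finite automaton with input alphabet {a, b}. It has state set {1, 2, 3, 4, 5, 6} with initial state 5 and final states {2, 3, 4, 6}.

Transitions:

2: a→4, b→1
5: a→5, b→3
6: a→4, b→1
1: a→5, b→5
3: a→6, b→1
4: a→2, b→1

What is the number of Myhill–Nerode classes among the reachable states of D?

P0 = {2,3,4,6} | {1,5}.
On input b, block {1,5} splits into {1} and {5}.
Stable partition: {2,3,4,6} | {1} | {5} — 3 equivalence classes.

3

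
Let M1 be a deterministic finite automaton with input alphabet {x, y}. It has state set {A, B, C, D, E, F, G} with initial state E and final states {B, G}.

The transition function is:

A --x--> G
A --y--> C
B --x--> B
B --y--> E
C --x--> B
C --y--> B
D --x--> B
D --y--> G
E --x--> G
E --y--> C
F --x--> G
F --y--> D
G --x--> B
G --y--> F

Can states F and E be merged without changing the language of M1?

States {A} cannot be reached from the start state, so discard them.
P0 = {B,G} | {C,D,E,F}.
Split {C,D,E,F} by δ(·,y) → {C,D} and {E,F}.
No further refinement is possible. Final partition (3 blocks): {B,G} | {C,D} | {E,F}.
F and E lie in the same block of the stable partition, so they are equivalent — no string distinguishes them.

Yes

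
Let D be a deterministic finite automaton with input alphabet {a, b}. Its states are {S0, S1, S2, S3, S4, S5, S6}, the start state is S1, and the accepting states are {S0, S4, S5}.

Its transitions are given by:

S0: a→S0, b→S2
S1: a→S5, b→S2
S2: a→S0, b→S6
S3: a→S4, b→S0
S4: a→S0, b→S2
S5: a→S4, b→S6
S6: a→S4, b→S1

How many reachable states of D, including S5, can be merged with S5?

Reachable states from the start: {S0,S1,S2,S4,S5,S6}. Unreachable: {S3} — drop them.
P0 = {S0,S4,S5} | {S1,S2,S6}.
Stable partition: {S0,S4,S5} | {S1,S2,S6} — 2 equivalence classes.
State S5 belongs to the block {S0,S4,S5}, which has 3 states.

3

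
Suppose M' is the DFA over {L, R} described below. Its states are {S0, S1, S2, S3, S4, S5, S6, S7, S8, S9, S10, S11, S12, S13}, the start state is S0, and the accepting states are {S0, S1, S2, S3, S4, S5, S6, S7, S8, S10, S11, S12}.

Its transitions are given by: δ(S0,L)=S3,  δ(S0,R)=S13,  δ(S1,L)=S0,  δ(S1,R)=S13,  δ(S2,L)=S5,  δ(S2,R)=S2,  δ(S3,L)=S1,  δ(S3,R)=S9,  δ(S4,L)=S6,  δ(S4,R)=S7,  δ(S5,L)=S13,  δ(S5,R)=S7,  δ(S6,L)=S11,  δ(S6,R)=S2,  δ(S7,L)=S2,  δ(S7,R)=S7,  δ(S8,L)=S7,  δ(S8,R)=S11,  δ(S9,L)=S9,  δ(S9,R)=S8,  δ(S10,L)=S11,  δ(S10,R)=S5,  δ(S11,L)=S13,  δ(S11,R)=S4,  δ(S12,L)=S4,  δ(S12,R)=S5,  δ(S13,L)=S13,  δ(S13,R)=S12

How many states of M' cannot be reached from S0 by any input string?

Starting at S0 and following transitions, the reachable set is {S0, S1, S2, S3, S4, S5, S6, S7, S8, S9, S11, S12, S13}. That leaves S10 unreachable — 1 in total.

1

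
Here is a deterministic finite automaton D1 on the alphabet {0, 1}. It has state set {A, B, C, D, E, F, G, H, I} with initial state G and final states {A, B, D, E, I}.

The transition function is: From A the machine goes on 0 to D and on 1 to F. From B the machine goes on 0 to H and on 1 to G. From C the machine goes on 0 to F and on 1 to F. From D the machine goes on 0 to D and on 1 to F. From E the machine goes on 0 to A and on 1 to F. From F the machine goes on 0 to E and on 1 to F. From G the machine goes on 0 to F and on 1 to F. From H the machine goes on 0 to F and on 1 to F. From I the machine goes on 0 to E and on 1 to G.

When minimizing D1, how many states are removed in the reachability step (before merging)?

4

BFS from G reaches {A, D, E, F, G}; the 4 state(s) B, C, H, I are never visited.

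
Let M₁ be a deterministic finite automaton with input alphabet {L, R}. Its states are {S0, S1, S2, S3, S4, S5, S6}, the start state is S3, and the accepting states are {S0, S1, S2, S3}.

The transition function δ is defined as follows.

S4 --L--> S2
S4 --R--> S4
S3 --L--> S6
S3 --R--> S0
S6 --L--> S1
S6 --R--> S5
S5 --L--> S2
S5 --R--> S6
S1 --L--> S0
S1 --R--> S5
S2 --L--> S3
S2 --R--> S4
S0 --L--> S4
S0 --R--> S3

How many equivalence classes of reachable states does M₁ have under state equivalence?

3

All states are reachable from the start state.
Initial partition by acceptance: {S0,S1,S2,S3} | {S4,S5,S6}.
On input L, block {S0,S1,S2,S3} splits into {S0,S3} and {S1,S2}.
No further refinement is possible. Final partition (3 blocks): {S0,S3} | {S4,S5,S6} | {S1,S2}.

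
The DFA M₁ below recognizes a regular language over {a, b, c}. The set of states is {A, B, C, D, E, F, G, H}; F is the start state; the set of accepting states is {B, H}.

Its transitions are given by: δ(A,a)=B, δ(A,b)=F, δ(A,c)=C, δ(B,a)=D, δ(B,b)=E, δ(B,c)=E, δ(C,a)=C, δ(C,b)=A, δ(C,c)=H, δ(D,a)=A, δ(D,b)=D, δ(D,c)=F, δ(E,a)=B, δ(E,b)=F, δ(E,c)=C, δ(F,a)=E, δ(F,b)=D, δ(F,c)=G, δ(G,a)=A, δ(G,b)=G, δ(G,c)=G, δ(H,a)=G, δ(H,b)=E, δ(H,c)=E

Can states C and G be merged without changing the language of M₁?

No

Initial partition by acceptance: {B,H} | {A,C,D,E,F,G}.
Split {A,C,D,E,F,G} by δ(·,a) → {C,D,F,G} and {A,E}.
Refine {C,D,F,G} on symbol a: members go to different blocks, giving {D,F,G} and {C}.
No further refinement is possible. Final partition (4 blocks): {B,H} | {D,F,G} | {A,E} | {C}.
C and G end up in different blocks, so they are distinguishable. For instance, the string 'c' is accepted from only C.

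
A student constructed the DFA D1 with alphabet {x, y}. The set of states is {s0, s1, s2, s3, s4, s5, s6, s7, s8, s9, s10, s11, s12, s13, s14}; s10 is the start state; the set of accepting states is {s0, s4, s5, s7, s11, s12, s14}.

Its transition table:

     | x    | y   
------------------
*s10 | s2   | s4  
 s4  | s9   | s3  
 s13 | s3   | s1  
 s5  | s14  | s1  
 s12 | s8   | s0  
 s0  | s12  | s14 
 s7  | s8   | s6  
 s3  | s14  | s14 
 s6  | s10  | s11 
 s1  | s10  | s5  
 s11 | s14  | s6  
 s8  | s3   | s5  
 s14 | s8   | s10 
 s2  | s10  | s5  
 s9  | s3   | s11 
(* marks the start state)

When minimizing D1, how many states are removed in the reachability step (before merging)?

4

BFS from s10 reaches {s1, s2, s3, s4, s5, s6, s8, s9, s10, s11, s14}; the 4 state(s) s0, s7, s12, s13 are never visited.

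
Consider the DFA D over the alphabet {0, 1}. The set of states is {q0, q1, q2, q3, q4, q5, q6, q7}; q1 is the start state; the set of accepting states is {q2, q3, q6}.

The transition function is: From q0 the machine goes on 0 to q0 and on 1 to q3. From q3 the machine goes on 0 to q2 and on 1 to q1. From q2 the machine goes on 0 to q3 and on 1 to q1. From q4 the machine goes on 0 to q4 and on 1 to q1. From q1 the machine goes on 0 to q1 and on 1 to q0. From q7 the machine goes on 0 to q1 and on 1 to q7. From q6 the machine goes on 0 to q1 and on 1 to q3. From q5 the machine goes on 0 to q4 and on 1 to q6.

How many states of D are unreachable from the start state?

4

No path from q1 leads to q4, q5, q6, q7; the other 4 states are all reachable.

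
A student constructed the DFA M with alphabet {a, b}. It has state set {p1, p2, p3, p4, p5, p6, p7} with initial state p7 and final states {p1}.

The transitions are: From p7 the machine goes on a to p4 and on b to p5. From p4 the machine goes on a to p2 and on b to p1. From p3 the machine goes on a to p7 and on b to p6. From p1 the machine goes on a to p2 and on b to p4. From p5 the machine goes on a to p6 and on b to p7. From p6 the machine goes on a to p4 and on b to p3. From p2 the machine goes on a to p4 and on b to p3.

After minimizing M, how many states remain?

Every state is reachable, so we keep all 7.
Initial partition by acceptance: {p1} | {p2,p3,p4,p5,p6,p7}.
On input b, block {p2,p3,p4,p5,p6,p7} splits into {p2,p3,p5,p6,p7} and {p4}.
Refine {p2,p3,p5,p6,p7} on symbol a: members go to different blocks, giving {p2,p6,p7} and {p3,p5}.
The partition is now stable with 4 blocks: {p1} | {p2,p6,p7} | {p4} | {p3,p5}.

4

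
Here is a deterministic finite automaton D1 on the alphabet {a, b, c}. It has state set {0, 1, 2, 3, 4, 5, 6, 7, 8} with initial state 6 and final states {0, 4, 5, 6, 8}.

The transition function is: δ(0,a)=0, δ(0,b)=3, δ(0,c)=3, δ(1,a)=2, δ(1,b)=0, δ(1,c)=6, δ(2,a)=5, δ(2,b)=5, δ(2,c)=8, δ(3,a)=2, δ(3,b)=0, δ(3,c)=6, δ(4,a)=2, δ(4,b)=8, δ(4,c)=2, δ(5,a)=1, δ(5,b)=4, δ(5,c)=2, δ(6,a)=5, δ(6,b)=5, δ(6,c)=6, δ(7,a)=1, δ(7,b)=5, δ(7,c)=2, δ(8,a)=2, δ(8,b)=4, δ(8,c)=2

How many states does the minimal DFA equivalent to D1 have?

6

Reachable states from the start: {0,1,2,3,4,5,6,8}. Unreachable: {7} — drop them.
P0 = {0,4,5,6,8} | {1,2,3}.
On input a, block {0,4,5,6,8} splits into {4,5,8} and {0,6}.
Refine {1,2,3} on symbol a: members go to different blocks, giving {1,3} and {2}.
Split {4,5,8} by δ(·,a) → {4,8} and {5}.
On input a, block {0,6} splits into {0} and {6}.
Stable partition: {4,8} | {1,3} | {0} | {2} | {5} | {6} — 6 equivalence classes.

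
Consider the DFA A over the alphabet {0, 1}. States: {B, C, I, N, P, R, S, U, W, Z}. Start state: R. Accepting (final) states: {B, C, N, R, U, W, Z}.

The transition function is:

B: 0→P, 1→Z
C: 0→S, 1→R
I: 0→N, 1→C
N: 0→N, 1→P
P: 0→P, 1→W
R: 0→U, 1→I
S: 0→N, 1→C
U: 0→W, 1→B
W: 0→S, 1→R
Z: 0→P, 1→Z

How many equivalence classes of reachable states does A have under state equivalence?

All states are reachable from the start state.
Start with accepting vs non-accepting: {B,C,N,R,U,W,Z} | {I,P,S}.
On input 0, block {B,C,N,R,U,W,Z} splits into {B,C,W,Z} and {N,R,U}.
On input 1, block {B,C,W,Z} splits into {B,Z} and {C,W}.
Split {I,P,S} by δ(·,0) → {I,S} and {P}.
Split {N,R,U} by δ(·,0) → {N,R} and {U}.
Refine {N,R} on symbol 0: members go to different blocks, giving {R} and {N}.
Stable partition: {B,Z} | {I,S} | {R} | {C,W} | {P} | {U} | {N} — 7 equivalence classes.

7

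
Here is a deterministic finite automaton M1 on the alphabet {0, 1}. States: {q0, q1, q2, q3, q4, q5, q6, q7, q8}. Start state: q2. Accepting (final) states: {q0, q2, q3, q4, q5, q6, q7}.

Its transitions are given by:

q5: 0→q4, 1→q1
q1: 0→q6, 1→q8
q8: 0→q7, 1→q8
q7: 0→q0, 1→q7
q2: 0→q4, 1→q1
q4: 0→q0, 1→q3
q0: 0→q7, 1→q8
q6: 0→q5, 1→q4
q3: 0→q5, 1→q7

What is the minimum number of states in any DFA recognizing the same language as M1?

3

Initial partition by acceptance: {q0,q2,q3,q4,q5,q6,q7} | {q1,q8}.
Refine {q0,q2,q3,q4,q5,q6,q7} on symbol 1: members go to different blocks, giving {q3,q4,q6,q7} and {q0,q2,q5}.
Stable partition: {q3,q4,q6,q7} | {q1,q8} | {q0,q2,q5} — 3 equivalence classes.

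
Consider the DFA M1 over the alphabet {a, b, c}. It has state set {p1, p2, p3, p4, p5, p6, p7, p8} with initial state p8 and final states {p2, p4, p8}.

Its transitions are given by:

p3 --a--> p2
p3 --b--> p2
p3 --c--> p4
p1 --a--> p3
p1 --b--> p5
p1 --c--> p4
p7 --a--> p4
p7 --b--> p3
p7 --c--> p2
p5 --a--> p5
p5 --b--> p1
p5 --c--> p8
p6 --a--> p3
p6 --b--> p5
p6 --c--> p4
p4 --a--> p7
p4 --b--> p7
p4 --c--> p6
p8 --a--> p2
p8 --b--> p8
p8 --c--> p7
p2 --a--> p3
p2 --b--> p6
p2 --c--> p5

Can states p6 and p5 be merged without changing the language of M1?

Initial partition by acceptance: {p2,p4,p8} | {p1,p3,p5,p6,p7}.
Split {p2,p4,p8} by δ(·,a) → {p2,p4} and {p8}.
Split {p1,p3,p5,p6,p7} by δ(·,a) → {p1,p5,p6} and {p3,p7}.
Split {p2,p4} by δ(·,b) → {p2} and {p4}.
Refine {p1,p5,p6} on symbol a: members go to different blocks, giving {p1,p6} and {p5}.
On input a, block {p3,p7} splits into {p3} and {p7}.
No further refinement is possible. Final partition (7 blocks): {p2} | {p1,p6} | {p8} | {p3} | {p4} | {p5} | {p7}.
p6 and p5 end up in different blocks, so they are distinguishable. For instance, the string 'aa' is accepted from only p6.

No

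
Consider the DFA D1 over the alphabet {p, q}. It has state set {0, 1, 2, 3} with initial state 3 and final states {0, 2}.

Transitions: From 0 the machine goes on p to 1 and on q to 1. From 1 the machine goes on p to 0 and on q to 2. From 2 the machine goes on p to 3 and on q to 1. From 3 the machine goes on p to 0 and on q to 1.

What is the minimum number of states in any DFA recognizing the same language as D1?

Every state is reachable, so we keep all 4.
Initial partition by acceptance: {0,2} | {1,3}.
Split {1,3} by δ(·,q) → {1} and {3}.
Refine {0,2} on symbol p: members go to different blocks, giving {0} and {2}.
No further refinement is possible. Final partition (4 blocks): {0} | {1} | {3} | {2}.

4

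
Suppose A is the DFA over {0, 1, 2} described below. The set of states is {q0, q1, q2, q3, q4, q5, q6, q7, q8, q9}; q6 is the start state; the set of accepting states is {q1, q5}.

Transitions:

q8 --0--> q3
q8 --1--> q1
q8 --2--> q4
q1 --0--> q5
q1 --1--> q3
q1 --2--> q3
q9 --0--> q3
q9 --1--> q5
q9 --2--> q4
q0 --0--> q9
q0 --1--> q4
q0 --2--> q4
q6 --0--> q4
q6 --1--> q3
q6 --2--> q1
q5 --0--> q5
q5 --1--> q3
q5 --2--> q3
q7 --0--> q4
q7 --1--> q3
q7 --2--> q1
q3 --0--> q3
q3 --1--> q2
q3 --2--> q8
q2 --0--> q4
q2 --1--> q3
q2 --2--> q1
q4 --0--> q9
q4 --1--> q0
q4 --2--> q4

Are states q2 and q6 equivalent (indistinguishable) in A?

Yes

First remove the unreachable states {q7}; 9 states remain.
Start with accepting vs non-accepting: {q1,q5} | {q0,q2,q3,q4,q6,q8,q9}.
Split {q0,q2,q3,q4,q6,q8,q9} by δ(·,1) → {q0,q2,q3,q4,q6} and {q8,q9}.
Split {q0,q2,q3,q4,q6} by δ(·,0) → {q2,q3,q6} and {q0,q4}.
Refine {q2,q3,q6} on symbol 0: members go to different blocks, giving {q2,q6} and {q3}.
The partition is now stable with 5 blocks: {q1,q5} | {q2,q6} | {q8,q9} | {q0,q4} | {q3}.
q2 and q6 lie in the same block of the stable partition, so they are equivalent — no string distinguishes them.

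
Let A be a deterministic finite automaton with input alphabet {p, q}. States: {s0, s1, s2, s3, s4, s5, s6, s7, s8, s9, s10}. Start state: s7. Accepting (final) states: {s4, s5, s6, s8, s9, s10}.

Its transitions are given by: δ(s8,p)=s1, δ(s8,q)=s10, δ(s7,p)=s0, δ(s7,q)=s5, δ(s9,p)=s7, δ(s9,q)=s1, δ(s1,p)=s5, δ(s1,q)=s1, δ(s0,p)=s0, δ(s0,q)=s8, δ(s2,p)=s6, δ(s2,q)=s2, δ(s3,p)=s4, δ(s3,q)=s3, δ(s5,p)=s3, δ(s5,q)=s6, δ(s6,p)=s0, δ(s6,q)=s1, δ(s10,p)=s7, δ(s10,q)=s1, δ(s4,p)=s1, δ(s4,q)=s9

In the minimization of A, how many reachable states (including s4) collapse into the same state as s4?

3

First remove the unreachable states {s2}; 10 states remain.
Initial partition by acceptance: {s4,s5,s6,s8,s9,s10} | {s0,s1,s3,s7}.
Split {s4,s5,s6,s8,s9,s10} by δ(·,q) → {s4,s5,s8} and {s6,s9,s10}.
Refine {s0,s1,s3,s7} on symbol p: members go to different blocks, giving {s0,s7} and {s1,s3}.
The partition is now stable with 4 blocks: {s4,s5,s8} | {s0,s7} | {s6,s9,s10} | {s1,s3}.
The equivalence class containing s4 is {s4,s5,s8}, of size 3.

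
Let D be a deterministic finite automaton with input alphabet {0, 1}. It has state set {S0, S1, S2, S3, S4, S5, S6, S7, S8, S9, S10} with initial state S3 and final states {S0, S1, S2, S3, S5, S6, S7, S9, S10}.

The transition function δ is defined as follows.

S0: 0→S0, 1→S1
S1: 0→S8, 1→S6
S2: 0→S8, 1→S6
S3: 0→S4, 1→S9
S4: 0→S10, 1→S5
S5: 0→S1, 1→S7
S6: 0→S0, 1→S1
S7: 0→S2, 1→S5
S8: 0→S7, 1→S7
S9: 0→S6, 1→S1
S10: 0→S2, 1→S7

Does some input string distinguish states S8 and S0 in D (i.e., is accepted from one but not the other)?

Every state is reachable, so we keep all 11.
Start with accepting vs non-accepting: {S0,S1,S2,S3,S5,S6,S7,S9,S10} | {S4,S8}.
On input 0, block {S0,S1,S2,S3,S5,S6,S7,S9,S10} splits into {S0,S5,S6,S7,S9,S10} and {S1,S2,S3}.
Refine {S0,S5,S6,S7,S9,S10} on symbol 0: members go to different blocks, giving {S0,S6,S9} and {S5,S7,S10}.
No further refinement is possible. Final partition (4 blocks): {S0,S6,S9} | {S4,S8} | {S1,S2,S3} | {S5,S7,S10}.
S8 and S0 end up in different blocks, so they are distinguishable. For instance, the string 'ε' is accepted from only S0.

Yes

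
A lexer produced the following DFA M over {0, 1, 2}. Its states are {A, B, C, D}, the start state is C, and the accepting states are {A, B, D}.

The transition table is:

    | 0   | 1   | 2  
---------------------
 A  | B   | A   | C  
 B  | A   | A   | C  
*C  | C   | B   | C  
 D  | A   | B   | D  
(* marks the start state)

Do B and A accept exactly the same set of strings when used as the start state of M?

First remove the unreachable states {D}; 3 states remain.
P0 = {A,B} | {C}.
Stable partition: {A,B} | {C} — 2 equivalence classes.
B and A lie in the same block of the stable partition, so they are equivalent — no string distinguishes them.

Yes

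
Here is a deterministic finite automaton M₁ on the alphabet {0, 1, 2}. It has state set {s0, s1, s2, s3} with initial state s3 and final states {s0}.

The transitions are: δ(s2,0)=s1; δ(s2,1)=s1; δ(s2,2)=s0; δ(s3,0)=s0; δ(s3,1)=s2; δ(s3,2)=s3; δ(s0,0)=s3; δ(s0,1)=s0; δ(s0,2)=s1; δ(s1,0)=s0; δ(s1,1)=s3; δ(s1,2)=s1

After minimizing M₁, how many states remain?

Every state is reachable, so we keep all 4.
P0 = {s0} | {s1,s2,s3}.
Refine {s1,s2,s3} on symbol 0: members go to different blocks, giving {s1,s3} and {s2}.
Refine {s1,s3} on symbol 1: members go to different blocks, giving {s1} and {s3}.
Stable partition: {s0} | {s1} | {s2} | {s3} — 4 equivalence classes.

4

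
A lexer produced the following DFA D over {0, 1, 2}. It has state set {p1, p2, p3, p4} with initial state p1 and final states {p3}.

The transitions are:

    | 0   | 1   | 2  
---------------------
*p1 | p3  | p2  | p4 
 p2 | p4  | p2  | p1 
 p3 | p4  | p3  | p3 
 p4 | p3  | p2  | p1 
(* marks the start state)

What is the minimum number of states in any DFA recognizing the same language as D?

Every state is reachable, so we keep all 4.
Start with accepting vs non-accepting: {p3} | {p1,p2,p4}.
Split {p1,p2,p4} by δ(·,0) → {p1,p4} and {p2}.
Stable partition: {p3} | {p1,p4} | {p2} — 3 equivalence classes.

3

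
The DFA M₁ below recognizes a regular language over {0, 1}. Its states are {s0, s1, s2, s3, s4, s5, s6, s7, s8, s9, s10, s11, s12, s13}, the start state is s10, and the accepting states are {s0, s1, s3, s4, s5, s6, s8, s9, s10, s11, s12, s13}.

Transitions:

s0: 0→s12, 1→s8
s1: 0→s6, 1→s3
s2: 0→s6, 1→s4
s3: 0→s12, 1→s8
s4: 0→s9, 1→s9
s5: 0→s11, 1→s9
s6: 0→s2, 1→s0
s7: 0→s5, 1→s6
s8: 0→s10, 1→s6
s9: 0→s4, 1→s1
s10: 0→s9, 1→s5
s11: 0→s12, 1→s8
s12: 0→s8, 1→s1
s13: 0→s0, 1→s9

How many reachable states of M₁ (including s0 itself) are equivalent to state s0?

3

First remove the unreachable states {s7,s13}; 12 states remain.
Start with accepting vs non-accepting: {s0,s1,s3,s4,s5,s6,s8,s9,s10,s11,s12} | {s2}.
On input 0, block {s0,s1,s3,s4,s5,s6,s8,s9,s10,s11,s12} splits into {s0,s1,s3,s4,s5,s8,s9,s10,s11,s12} and {s6}.
On input 0, block {s0,s1,s3,s4,s5,s8,s9,s10,s11,s12} splits into {s0,s3,s4,s5,s8,s9,s10,s11,s12} and {s1}.
Split {s0,s3,s4,s5,s8,s9,s10,s11,s12} by δ(·,1) → {s0,s3,s4,s5,s10,s11} and {s9,s12} and {s8}.
Refine {s0,s3,s4,s5,s10,s11} on symbol 0: members go to different blocks, giving {s0,s3,s4,s10,s11} and {s5}.
On input 1, block {s0,s3,s4,s10,s11} splits into {s0,s3,s11} and {s4} and {s10}.
On input 0, block {s9,s12} splits into {s9} and {s12}.
No further refinement is possible. Final partition (10 blocks): {s0,s3,s11} | {s2} | {s6} | {s1} | {s9} | {s8} | {s5} | {s4} | {s10} | {s12}.
The equivalence class containing s0 is {s0,s3,s11}, of size 3.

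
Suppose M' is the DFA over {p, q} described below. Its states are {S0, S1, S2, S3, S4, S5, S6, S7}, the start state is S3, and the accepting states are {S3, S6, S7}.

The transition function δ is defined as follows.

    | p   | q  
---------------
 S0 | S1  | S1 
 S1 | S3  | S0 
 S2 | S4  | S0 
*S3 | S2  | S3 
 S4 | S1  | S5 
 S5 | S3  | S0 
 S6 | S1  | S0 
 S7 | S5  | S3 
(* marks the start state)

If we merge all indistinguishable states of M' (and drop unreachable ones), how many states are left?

4

First remove the unreachable states {S6,S7}; 6 states remain.
Initial partition by acceptance: {S3} | {S0,S1,S2,S4,S5}.
Refine {S0,S1,S2,S4,S5} on symbol p: members go to different blocks, giving {S0,S2,S4} and {S1,S5}.
Refine {S0,S2,S4} on symbol p: members go to different blocks, giving {S0,S4} and {S2}.
No further refinement is possible. Final partition (4 blocks): {S3} | {S0,S4} | {S1,S5} | {S2}.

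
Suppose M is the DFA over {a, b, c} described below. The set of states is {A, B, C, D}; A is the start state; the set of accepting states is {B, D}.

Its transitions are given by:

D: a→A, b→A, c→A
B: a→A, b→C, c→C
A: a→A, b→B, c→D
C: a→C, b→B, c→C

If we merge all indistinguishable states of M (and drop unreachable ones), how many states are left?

4

Every state is reachable, so we keep all 4.
P0 = {B,D} | {A,C}.
Split {A,C} by δ(·,c) → {A} and {C}.
Split {B,D} by δ(·,b) → {B} and {D}.
No further refinement is possible. Final partition (4 blocks): {B} | {A} | {C} | {D}.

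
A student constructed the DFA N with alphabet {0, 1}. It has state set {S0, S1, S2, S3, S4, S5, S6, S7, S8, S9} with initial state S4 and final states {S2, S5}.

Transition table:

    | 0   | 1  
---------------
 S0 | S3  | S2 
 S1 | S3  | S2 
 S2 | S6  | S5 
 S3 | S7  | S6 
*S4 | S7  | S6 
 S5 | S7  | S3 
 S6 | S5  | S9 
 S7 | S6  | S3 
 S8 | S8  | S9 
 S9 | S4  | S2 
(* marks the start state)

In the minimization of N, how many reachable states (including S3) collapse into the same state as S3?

2

Reachable states from the start: {S2,S3,S4,S5,S6,S7,S9}. Unreachable: {S0,S1,S8} — drop them.
P0 = {S2,S5} | {S3,S4,S6,S7,S9}.
Refine {S2,S5} on symbol 1: members go to different blocks, giving {S2} and {S5}.
Split {S3,S4,S6,S7,S9} by δ(·,0) → {S3,S4,S7,S9} and {S6}.
Split {S3,S4,S7,S9} by δ(·,0) → {S3,S4,S9} and {S7}.
Refine {S3,S4,S9} on symbol 0: members go to different blocks, giving {S3,S4} and {S9}.
The partition is now stable with 6 blocks: {S2} | {S3,S4} | {S5} | {S6} | {S7} | {S9}.
State S3 belongs to the block {S3,S4}, which has 2 states.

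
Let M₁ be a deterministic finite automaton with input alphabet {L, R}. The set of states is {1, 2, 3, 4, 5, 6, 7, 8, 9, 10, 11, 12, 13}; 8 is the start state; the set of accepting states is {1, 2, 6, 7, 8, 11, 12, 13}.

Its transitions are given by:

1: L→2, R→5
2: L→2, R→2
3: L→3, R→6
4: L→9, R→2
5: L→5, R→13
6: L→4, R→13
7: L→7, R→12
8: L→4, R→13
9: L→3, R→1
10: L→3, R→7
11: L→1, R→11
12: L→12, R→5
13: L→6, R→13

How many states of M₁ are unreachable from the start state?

4

No path from 8 leads to 7, 10, 11, 12; the other 9 states are all reachable.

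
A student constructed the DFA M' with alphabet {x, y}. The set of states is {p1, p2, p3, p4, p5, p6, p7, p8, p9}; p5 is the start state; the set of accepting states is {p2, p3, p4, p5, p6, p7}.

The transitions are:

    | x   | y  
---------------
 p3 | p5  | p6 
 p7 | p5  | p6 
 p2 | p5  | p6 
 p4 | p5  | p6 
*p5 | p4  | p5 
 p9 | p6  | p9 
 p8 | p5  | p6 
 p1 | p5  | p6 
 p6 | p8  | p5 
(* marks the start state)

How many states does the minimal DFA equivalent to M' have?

4

States {p1,p2,p3,p7,p9} cannot be reached from the start state, so discard them.
Initial partition by acceptance: {p4,p5,p6} | {p8}.
Split {p4,p5,p6} by δ(·,x) → {p4,p5} and {p6}.
On input y, block {p4,p5} splits into {p4} and {p5}.
No further refinement is possible. Final partition (4 blocks): {p4} | {p8} | {p6} | {p5}.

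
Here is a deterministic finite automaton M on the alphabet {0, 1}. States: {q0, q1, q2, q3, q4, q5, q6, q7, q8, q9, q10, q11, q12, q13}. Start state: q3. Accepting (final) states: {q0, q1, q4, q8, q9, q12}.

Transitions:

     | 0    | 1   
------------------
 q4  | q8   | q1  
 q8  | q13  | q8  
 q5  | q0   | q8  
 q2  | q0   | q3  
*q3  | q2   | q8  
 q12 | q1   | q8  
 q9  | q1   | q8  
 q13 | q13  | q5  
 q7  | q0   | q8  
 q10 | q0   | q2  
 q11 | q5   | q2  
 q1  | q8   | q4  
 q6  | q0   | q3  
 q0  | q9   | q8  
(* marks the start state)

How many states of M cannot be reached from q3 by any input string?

5

BFS from q3 reaches {q0, q1, q2, q3, q4, q5, q8, q9, q13}; the 5 state(s) q6, q7, q10, q11, q12 are never visited.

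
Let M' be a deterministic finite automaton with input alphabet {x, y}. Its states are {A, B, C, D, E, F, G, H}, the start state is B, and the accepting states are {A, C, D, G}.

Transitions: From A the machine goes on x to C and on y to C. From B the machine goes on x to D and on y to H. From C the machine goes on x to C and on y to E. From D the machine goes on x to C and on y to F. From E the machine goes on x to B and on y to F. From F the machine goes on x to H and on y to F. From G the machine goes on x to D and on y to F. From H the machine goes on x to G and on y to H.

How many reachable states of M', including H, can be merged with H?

2

Reachable states from the start: {B,C,D,E,F,G,H}. Unreachable: {A} — drop them.
Start with accepting vs non-accepting: {C,D,G} | {B,E,F,H}.
Refine {B,E,F,H} on symbol x: members go to different blocks, giving {B,H} and {E,F}.
Stable partition: {C,D,G} | {B,H} | {E,F} — 3 equivalence classes.
The equivalence class containing H is {B,H}, of size 2.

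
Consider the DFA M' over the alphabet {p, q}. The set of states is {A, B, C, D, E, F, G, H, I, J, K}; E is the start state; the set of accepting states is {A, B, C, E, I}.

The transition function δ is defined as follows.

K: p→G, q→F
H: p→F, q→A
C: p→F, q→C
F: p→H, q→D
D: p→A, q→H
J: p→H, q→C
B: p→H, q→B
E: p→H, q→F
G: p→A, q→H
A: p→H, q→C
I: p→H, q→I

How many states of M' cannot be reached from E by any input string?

5

No path from E leads to B, G, I, J, K; the other 6 states are all reachable.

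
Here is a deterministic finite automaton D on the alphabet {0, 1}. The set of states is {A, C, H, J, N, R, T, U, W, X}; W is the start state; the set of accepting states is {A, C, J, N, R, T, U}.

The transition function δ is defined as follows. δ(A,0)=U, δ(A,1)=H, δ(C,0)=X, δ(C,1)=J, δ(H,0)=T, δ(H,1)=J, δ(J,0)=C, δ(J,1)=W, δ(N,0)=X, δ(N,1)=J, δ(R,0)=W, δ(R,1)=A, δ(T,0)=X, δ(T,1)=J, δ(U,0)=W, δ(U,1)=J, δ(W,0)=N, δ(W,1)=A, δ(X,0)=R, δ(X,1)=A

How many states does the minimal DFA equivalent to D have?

3

All states are reachable from the start state.
Initial partition by acceptance: {A,C,J,N,R,T,U} | {H,W,X}.
On input 0, block {A,C,J,N,R,T,U} splits into {C,N,R,T,U} and {A,J}.
Stable partition: {C,N,R,T,U} | {H,W,X} | {A,J} — 3 equivalence classes.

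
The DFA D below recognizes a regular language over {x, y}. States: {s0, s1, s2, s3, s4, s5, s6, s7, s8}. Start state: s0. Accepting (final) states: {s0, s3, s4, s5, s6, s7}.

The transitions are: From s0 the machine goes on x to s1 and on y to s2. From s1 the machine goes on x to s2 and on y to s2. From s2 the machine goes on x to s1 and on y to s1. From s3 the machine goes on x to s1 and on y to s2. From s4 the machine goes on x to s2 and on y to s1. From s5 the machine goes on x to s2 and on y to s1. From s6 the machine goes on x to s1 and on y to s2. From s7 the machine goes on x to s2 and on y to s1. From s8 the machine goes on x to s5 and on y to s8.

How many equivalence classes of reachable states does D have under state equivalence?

States {s3,s4,s5,s6,s7,s8} cannot be reached from the start state, so discard them.
P0 = {s0} | {s1,s2}.
No further refinement is possible. Final partition (2 blocks): {s0} | {s1,s2}.

2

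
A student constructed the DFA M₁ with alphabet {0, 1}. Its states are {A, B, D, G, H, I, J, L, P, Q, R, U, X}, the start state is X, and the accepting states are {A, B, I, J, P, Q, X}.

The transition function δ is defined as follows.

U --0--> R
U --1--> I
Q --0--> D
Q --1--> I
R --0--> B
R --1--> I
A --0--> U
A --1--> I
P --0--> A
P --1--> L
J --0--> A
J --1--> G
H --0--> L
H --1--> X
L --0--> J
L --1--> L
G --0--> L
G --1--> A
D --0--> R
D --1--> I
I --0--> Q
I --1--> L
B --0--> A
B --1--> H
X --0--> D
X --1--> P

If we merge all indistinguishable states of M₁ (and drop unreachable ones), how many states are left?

7

All states are reachable from the start state.
Start with accepting vs non-accepting: {A,B,I,J,P,Q,X} | {D,G,H,L,R,U}.
On input 0, block {A,B,I,J,P,Q,X} splits into {B,I,J,P} and {A,Q,X}.
Split {D,G,H,L,R,U} by δ(·,0) → {D,G,H,U} and {L,R}.
On input 1, block {B,I,J,P} splits into {B,J} and {I,P}.
Refine {D,G,H,U} on symbol 1: members go to different blocks, giving {D,U} and {G,H}.
On input 1, block {L,R} splits into {R} and {L}.
No further refinement is possible. Final partition (7 blocks): {B,J} | {D,U} | {A,Q,X} | {R} | {I,P} | {G,H} | {L}.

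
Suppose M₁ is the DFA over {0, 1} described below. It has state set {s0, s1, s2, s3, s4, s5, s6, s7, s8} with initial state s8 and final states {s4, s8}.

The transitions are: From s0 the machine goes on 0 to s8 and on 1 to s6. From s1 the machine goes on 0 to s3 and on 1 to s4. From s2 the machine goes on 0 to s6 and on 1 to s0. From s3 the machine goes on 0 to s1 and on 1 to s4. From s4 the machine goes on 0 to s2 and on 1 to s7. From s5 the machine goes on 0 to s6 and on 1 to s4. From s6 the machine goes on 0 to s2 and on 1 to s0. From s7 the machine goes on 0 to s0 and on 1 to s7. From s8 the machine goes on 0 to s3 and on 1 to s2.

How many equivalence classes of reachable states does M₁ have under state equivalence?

First remove the unreachable states {s5}; 8 states remain.
P0 = {s4,s8} | {s0,s1,s2,s3,s6,s7}.
Refine {s0,s1,s2,s3,s6,s7} on symbol 0: members go to different blocks, giving {s1,s2,s3,s6,s7} and {s0}.
On input 0, block {s1,s2,s3,s6,s7} splits into {s1,s2,s3,s6} and {s7}.
Split {s4,s8} by δ(·,1) → {s4} and {s8}.
Refine {s1,s2,s3,s6} on symbol 1: members go to different blocks, giving {s1,s3} and {s2,s6}.
No further refinement is possible. Final partition (6 blocks): {s4} | {s1,s3} | {s0} | {s7} | {s8} | {s2,s6}.

6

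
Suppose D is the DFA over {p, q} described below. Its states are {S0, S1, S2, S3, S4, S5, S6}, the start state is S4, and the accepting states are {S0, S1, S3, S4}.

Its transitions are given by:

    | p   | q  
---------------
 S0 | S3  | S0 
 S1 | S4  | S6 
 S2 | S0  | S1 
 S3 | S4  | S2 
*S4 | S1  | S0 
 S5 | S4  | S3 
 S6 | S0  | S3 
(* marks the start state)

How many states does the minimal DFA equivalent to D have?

States {S5} cannot be reached from the start state, so discard them.
P0 = {S0,S1,S3,S4} | {S2,S6}.
On input q, block {S0,S1,S3,S4} splits into {S0,S4} and {S1,S3}.
Stable partition: {S0,S4} | {S2,S6} | {S1,S3} — 3 equivalence classes.

3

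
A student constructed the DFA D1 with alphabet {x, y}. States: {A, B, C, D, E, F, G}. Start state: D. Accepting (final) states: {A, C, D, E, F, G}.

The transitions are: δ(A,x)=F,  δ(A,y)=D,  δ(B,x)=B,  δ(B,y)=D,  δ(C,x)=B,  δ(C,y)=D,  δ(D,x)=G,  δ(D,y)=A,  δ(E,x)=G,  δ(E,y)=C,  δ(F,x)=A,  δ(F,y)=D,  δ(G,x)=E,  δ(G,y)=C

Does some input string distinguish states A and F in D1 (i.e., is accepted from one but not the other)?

No

All states are reachable from the start state.
Initial partition by acceptance: {A,C,D,E,F,G} | {B}.
Refine {A,C,D,E,F,G} on symbol x: members go to different blocks, giving {A,D,E,F,G} and {C}.
On input y, block {A,D,E,F,G} splits into {A,D,F} and {E,G}.
Split {A,D,F} by δ(·,x) → {A,F} and {D}.
Stable partition: {A,F} | {B} | {C} | {E,G} | {D} — 5 equivalence classes.
A and F lie in the same block of the stable partition, so they are equivalent — no string distinguishes them.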